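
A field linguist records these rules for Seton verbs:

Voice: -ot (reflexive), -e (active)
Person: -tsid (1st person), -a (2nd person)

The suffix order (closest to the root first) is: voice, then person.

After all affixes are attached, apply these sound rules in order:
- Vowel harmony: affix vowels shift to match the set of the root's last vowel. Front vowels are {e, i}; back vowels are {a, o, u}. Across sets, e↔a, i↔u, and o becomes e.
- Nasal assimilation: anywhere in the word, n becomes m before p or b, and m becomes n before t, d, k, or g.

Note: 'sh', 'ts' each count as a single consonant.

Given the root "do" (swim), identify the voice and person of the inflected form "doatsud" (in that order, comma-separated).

Segment: do-e-tsid.
voice: -e → active.
person: -tsid → 1st person.

active, 1st person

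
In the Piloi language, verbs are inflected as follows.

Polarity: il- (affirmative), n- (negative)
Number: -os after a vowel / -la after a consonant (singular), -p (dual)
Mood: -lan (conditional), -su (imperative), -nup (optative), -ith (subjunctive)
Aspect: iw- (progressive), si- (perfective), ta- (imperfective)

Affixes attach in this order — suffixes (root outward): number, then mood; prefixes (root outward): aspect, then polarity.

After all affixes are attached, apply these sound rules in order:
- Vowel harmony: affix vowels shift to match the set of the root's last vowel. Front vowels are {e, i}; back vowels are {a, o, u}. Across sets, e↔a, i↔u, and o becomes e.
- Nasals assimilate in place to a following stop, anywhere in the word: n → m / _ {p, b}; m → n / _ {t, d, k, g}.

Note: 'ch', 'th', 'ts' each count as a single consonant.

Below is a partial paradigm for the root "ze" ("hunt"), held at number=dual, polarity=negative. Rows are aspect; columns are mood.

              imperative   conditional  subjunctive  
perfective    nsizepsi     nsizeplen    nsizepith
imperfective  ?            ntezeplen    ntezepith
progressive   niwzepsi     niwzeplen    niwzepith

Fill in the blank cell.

ntezepsi

Attach number dual -p → zep.
Attach aspect imperfective ta- → tazep.
Attach mood imperative -su → tazepsu.
Attach polarity negative n- → ntazepsu.
Apply vowel harmony: ntazepsu → ntezepsi.
Nasal assimilation: no change.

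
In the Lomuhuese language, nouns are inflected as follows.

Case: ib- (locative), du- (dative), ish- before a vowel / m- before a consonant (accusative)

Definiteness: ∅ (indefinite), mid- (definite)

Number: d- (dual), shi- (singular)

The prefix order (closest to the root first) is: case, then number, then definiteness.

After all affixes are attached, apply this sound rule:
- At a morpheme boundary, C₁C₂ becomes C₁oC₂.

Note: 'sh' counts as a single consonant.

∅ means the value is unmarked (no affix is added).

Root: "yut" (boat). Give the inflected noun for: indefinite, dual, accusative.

Attach case accusative m- (before consonant 'y') → myut.
Attach number dual d- → dmyut.
definiteness = indefinite: zero marking, form stays dmyut.
Apply epenthesis: dmyut → domoyut.

domoyut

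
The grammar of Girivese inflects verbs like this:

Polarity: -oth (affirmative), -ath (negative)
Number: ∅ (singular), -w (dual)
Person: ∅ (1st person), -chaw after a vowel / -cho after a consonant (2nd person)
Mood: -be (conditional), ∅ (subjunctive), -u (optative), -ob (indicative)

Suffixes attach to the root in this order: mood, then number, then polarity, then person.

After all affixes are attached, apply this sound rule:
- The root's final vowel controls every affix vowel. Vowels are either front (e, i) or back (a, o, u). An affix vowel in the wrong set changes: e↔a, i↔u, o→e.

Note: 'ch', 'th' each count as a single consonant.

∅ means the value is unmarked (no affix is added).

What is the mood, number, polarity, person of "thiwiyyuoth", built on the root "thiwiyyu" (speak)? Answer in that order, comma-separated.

subjunctive, singular, affirmative, 1st person

Segment: thiwiyyu-oth.
mood: ∅ → subjunctive.
number: ∅ → singular.
polarity: -oth → affirmative.
person: ∅ → 1st person.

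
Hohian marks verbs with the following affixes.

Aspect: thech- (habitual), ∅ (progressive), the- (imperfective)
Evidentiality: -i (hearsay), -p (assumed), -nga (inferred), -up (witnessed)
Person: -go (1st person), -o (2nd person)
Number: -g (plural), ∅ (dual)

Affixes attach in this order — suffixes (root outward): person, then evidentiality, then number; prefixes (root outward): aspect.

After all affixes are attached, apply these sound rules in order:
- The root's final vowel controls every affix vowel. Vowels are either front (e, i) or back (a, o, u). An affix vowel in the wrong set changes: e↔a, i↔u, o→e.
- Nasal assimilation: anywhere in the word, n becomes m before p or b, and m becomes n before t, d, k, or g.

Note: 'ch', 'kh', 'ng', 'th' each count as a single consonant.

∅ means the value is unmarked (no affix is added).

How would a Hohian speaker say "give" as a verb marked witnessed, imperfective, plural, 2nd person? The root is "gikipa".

thagikipaoupg

Attach person 2nd person -o → gikipao.
Attach evidentiality witnessed -up → gikipaoup.
Attach number plural -g → gikipaoupg.
Attach aspect imperfective the- → thegikipaoupg.
Apply vowel harmony: thegikipaoupg → thagikipaoupg.
Nasal assimilation: no change.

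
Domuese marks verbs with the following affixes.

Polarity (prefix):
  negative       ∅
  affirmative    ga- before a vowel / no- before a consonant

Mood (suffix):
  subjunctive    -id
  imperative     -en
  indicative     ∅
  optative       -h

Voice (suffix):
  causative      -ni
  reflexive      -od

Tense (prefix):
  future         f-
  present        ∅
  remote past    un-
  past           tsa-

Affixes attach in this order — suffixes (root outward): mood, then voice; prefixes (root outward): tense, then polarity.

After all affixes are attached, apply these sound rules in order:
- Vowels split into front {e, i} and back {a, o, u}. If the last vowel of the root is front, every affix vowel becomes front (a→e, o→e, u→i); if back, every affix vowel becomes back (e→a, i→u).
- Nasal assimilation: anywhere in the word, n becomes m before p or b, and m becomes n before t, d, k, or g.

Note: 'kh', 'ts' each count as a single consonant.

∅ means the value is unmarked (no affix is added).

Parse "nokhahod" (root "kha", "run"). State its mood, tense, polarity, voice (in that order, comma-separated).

optative, present, affirmative, reflexive

Segment: no-kha-h-od.
mood: -h → optative.
tense: ∅ → present.
polarity: ga/no- → affirmative.
voice: -od → reflexive.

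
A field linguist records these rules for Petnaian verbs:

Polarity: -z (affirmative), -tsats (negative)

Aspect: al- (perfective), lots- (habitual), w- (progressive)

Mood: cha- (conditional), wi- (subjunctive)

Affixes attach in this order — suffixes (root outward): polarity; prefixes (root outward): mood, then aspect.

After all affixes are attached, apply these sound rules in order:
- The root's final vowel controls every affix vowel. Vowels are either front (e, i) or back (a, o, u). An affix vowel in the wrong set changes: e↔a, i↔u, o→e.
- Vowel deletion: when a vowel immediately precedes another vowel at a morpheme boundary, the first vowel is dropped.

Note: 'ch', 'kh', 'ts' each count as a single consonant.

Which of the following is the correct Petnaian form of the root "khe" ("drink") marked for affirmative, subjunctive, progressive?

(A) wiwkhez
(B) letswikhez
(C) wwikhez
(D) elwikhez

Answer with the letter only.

C

Attach mood subjunctive wi- → wikhe.
Attach aspect progressive w- → wwikhe.
Attach polarity affirmative -z → wwikhez.
Vowel harmony: no change.
Vowel deletion: no change.
So the correct form is wwikhez, option (C).
(A) wiwkhez is wrong: it has the affixes in the wrong order.
(B) letswikhez is wrong: it uses habitual instead of progressive for aspect.
(D) elwikhez is wrong: it uses perfective instead of progressive for aspect.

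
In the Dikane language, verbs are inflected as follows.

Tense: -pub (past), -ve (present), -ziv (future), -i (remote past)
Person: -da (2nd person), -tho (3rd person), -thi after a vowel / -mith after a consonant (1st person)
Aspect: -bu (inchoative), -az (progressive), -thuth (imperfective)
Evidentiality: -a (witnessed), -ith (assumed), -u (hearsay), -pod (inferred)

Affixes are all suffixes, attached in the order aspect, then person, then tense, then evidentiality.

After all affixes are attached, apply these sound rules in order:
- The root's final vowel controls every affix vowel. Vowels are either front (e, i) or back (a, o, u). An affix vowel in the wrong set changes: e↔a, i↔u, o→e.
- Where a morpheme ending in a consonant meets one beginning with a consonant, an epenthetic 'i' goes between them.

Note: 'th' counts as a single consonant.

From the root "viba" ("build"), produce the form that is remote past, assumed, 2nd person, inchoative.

Attach aspect inchoative -bu → vibabu.
Attach person 2nd person -da → vibabuda.
Attach tense remote past -i → vibabudai.
Attach evidentiality assumed -ith → vibabudaiith.
Apply vowel harmony: vibabudaiith → vibabudauuth.
Epenthesis: no change.

vibabudauuth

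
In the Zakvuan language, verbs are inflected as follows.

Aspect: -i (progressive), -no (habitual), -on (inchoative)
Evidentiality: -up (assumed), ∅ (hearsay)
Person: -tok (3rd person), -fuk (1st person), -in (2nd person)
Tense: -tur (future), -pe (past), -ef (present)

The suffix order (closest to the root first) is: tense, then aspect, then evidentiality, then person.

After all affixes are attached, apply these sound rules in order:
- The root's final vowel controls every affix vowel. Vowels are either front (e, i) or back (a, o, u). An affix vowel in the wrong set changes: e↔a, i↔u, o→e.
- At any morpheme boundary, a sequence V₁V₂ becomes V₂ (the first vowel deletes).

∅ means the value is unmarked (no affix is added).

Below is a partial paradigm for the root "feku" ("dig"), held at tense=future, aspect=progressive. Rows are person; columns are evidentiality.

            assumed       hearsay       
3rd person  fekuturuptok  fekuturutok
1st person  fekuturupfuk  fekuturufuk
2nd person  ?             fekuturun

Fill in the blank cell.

Attach tense future -tur → fekutur.
Attach aspect progressive -i → fekuturi.
Attach evidentiality assumed -up → fekuturiup.
Attach person 2nd person -in → fekuturiupin.
Apply vowel harmony: fekuturiupin → fekuturuupun.
Apply vowel deletion: fekuturuupun → fekuturupun.

fekuturupun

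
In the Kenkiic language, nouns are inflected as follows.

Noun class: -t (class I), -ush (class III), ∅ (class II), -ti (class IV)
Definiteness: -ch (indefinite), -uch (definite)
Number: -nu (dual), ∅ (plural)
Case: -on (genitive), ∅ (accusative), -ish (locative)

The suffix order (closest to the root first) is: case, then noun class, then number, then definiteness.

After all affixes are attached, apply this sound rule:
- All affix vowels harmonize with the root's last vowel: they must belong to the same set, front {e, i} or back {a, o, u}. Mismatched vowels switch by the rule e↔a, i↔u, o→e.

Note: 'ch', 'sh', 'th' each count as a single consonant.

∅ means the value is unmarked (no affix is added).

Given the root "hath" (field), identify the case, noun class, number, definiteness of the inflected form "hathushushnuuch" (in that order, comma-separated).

locative, class III, dual, definite

Segment: hath-ish-ush-nu-uch.
case: -ish → locative.
noun class: -ush → class III.
number: -nu → dual.
definiteness: -uch → definite.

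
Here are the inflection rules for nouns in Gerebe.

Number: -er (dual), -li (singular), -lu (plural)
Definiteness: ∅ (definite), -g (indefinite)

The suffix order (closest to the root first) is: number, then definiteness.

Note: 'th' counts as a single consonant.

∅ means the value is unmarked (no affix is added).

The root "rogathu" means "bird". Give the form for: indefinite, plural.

rogathulug

Attach number plural -lu → rogathulu.
Attach definiteness indefinite -g → rogathulug.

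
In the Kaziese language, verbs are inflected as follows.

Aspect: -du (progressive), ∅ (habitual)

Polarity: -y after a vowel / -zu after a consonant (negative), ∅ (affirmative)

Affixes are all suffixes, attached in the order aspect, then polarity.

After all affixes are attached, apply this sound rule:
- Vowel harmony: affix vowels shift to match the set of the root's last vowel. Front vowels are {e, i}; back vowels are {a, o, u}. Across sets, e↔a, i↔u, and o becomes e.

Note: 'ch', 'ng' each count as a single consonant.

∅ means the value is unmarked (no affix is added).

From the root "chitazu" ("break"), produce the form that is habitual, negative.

aspect = habitual: zero marking, form stays chitazu.
Attach polarity negative -y (after vowel 'u') → chitazuy.
Vowel harmony: no change.

chitazuy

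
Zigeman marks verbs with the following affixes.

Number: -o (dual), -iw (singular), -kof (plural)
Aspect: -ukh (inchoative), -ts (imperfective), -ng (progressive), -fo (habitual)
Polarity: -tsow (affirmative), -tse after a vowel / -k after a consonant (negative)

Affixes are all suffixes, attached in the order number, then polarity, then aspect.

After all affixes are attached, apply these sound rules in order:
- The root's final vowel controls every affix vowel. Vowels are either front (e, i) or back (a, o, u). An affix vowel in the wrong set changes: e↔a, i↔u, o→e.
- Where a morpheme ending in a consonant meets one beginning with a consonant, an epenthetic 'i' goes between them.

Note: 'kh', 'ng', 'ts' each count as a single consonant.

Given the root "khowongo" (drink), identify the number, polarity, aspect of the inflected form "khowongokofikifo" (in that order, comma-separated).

Segment: khowongo-kof-k-fo.
number: -kof → plural.
polarity: -tse/k → negative.
aspect: -fo → habitual.

plural, negative, habitual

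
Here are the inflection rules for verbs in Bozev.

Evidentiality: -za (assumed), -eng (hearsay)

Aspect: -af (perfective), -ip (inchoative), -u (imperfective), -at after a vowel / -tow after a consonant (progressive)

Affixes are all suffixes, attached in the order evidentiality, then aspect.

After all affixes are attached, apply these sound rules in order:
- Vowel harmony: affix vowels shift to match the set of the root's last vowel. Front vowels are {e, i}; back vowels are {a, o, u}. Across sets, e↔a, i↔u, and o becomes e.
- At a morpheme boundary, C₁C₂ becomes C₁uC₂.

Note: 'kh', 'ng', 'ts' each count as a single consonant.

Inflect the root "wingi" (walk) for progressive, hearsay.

wingiengutew

Attach evidentiality hearsay -eng → wingieng.
Attach aspect progressive -tow (after consonant 'ng') → wingiengtow.
Apply vowel harmony: wingiengtow → wingiengtew.
Apply epenthesis: wingiengtew → wingiengutew.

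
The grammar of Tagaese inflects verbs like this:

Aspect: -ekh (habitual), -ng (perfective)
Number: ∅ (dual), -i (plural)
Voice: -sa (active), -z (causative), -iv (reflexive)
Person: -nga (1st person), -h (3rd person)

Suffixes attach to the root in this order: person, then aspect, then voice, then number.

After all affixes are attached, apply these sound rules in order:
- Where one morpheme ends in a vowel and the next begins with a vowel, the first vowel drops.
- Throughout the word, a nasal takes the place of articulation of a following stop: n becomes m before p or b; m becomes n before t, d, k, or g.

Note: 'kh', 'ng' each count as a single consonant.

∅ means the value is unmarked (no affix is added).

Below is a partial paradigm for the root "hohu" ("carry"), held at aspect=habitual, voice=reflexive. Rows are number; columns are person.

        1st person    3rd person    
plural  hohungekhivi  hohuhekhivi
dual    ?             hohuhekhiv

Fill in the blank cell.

hohungekhiv

Attach person 1st person -nga → hohunga.
Attach aspect habitual -ekh → hohungaekh.
Attach voice reflexive -iv → hohungaekhiv.
number = dual: zero marking, form stays hohungaekhiv.
Apply vowel deletion: hohungaekhiv → hohungekhiv.
Nasal assimilation: no change.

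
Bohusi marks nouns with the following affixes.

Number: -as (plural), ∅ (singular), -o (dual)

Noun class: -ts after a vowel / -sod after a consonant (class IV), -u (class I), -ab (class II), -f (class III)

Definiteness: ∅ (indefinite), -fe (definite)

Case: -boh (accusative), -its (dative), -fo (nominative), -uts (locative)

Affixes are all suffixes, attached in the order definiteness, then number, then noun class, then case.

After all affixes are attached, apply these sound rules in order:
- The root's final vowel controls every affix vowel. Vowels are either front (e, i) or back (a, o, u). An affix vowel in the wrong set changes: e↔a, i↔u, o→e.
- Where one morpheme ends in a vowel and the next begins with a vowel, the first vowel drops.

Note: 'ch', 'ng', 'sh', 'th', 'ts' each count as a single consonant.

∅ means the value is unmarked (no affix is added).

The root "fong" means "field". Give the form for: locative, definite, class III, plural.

Attach definiteness definite -fe → fongfe.
Attach number plural -as → fongfeas.
Attach noun class class III -f → fongfeasf.
Attach case locative -uts → fongfeasfuts.
Apply vowel harmony: fongfeasfuts → fongfaasfuts.
Apply vowel deletion: fongfaasfuts → fongfasfuts.

fongfasfuts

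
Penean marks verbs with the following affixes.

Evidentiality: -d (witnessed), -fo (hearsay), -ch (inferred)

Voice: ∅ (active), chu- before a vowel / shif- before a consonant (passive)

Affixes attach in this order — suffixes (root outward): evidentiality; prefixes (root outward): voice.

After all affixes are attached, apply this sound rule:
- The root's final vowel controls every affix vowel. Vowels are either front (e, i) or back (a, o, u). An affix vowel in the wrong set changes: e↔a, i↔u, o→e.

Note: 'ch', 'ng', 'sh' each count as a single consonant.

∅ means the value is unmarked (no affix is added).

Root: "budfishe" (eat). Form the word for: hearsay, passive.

shifbudfishefe

Attach evidentiality hearsay -fo → budfishefo.
Attach voice passive shif- (before consonant 'b') → shifbudfishefo.
Apply vowel harmony: shifbudfishefo → shifbudfishefe.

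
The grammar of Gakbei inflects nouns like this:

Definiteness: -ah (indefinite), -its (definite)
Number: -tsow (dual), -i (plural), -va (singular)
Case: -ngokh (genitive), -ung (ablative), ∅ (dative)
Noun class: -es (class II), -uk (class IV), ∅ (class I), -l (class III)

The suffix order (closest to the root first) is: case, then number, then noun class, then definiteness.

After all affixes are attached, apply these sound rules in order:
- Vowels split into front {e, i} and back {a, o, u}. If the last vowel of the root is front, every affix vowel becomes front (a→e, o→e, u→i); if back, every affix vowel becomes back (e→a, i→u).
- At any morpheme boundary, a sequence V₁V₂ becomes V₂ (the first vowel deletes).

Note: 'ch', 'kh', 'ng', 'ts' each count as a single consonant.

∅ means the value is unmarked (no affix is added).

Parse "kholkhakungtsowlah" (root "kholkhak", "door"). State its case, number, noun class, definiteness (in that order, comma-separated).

Segment: kholkhak-ung-tsow-l-ah.
case: -ung → ablative.
number: -tsow → dual.
noun class: -l → class III.
definiteness: -ah → indefinite.

ablative, dual, class III, indefinite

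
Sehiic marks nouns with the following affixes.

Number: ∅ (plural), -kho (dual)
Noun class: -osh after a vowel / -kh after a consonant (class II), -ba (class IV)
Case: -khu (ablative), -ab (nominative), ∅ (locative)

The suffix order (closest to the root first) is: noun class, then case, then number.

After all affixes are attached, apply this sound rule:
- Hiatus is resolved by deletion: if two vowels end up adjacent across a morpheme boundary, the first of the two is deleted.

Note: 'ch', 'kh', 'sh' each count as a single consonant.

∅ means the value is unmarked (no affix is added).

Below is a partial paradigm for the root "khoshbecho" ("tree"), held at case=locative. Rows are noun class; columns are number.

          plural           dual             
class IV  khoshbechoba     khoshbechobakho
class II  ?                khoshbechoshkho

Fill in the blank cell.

Attach noun class class II -osh (after vowel 'o') → khoshbechoosh.
case = locative: zero marking, form stays khoshbechoosh.
number = plural: zero marking, form stays khoshbechoosh.
Apply vowel deletion: khoshbechoosh → khoshbechosh.

khoshbechosh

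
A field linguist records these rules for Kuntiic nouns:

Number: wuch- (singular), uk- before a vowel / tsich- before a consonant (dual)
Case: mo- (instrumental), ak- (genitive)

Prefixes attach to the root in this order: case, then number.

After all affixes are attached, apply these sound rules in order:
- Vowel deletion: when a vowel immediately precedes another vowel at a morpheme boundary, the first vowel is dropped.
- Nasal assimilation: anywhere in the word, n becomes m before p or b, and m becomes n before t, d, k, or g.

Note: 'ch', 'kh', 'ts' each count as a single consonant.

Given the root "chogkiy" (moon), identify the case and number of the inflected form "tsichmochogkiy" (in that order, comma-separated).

instrumental, dual

Segment: tsich-mo-chogkiy.
case: mo- → instrumental.
number: uk/tsich- → dual.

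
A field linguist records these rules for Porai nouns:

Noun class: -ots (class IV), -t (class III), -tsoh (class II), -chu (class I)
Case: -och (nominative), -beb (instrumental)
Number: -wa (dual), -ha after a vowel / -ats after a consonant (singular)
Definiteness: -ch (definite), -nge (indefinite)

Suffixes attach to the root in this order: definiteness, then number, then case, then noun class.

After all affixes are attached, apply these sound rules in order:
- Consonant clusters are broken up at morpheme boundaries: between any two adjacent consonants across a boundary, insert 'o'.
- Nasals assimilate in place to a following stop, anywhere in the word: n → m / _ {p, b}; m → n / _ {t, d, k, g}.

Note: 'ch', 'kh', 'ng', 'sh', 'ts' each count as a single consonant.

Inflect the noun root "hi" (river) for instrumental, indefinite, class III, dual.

hingewabebot

Attach definiteness indefinite -nge → hinge.
Attach number dual -wa → hingewa.
Attach case instrumental -beb → hingewabeb.
Attach noun class class III -t → hingewabebt.
Apply epenthesis: hingewabebt → hingewabebot.
Nasal assimilation: no change.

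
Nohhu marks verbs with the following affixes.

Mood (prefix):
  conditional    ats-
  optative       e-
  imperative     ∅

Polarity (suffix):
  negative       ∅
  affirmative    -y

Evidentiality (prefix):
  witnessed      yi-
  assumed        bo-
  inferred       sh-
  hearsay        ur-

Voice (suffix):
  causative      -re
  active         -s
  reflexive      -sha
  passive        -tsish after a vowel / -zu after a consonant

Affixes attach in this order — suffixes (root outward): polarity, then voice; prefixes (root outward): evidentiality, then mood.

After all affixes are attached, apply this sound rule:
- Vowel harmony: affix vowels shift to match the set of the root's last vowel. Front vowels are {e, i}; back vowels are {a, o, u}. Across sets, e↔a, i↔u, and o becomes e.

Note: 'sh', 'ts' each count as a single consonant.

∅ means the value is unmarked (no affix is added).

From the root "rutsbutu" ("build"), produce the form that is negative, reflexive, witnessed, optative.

ayurutsbutusha

Attach evidentiality witnessed yi- → yirutsbutu.
Attach mood optative e- → eyirutsbutu.
polarity = negative: zero marking, form stays eyirutsbutu.
Attach voice reflexive -sha → eyirutsbutusha.
Apply vowel harmony: eyirutsbutusha → ayurutsbutusha.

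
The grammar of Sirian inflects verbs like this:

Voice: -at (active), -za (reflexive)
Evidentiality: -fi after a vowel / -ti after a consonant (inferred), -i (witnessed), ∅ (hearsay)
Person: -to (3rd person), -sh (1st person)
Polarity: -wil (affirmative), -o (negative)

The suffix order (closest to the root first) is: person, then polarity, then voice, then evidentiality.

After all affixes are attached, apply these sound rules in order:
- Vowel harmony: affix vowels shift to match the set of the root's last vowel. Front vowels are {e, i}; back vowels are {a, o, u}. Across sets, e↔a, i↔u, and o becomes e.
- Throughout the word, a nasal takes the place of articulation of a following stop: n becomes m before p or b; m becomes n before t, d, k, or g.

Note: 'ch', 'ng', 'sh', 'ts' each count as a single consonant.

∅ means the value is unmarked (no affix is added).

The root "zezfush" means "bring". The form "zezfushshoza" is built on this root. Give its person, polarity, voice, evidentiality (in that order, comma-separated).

1st person, negative, reflexive, hearsay

Segment: zezfush-sh-o-za.
person: -sh → 1st person.
polarity: -o → negative.
voice: -za → reflexive.
evidentiality: ∅ → hearsay.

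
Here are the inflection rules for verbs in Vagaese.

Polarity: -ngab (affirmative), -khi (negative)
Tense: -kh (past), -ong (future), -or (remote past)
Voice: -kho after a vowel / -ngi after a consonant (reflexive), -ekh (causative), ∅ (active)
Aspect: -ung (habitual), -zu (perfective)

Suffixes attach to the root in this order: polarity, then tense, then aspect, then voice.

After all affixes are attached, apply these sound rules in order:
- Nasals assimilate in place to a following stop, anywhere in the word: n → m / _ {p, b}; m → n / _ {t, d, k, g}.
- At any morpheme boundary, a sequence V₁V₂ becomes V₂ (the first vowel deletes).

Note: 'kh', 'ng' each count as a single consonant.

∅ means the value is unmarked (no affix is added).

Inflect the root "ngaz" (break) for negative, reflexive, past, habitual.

ngazkhikhungngi

Attach polarity negative -khi → ngazkhi.
Attach tense past -kh → ngazkhikh.
Attach aspect habitual -ung → ngazkhikhung.
Attach voice reflexive -ngi (after consonant 'ng') → ngazkhikhungngi.
Nasal assimilation: no change.
Vowel deletion: no change.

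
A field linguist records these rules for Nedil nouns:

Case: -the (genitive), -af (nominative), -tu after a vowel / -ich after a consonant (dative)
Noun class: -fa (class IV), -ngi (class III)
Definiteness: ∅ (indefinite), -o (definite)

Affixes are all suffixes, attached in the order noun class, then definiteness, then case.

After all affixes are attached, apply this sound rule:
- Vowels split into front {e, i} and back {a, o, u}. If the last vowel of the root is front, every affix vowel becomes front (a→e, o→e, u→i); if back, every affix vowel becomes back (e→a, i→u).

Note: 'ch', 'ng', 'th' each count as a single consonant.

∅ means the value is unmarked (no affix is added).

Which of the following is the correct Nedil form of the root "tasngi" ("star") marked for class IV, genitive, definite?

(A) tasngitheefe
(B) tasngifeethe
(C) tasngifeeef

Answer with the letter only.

B

Attach noun class class IV -fa → tasngifa.
Attach definiteness definite -o → tasngifao.
Attach case genitive -the → tasngifaothe.
Apply vowel harmony: tasngifaothe → tasngifeethe.
So the correct form is tasngifeethe, option (B).
(A) tasngitheefe is wrong: it has the affixes in the wrong order.
(C) tasngifeeef is wrong: it uses nominative instead of genitive for case.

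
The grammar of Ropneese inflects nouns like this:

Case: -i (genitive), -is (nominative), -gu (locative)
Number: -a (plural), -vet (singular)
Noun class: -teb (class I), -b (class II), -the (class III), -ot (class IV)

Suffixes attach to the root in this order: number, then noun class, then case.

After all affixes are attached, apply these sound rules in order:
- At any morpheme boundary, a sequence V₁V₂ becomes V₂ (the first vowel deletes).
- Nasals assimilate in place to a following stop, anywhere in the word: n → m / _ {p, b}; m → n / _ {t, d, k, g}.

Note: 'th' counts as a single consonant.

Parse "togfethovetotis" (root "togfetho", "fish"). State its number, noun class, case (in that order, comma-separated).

Segment: togfetho-vet-ot-is.
number: -vet → singular.
noun class: -ot → class IV.
case: -is → nominative.

singular, class IV, nominative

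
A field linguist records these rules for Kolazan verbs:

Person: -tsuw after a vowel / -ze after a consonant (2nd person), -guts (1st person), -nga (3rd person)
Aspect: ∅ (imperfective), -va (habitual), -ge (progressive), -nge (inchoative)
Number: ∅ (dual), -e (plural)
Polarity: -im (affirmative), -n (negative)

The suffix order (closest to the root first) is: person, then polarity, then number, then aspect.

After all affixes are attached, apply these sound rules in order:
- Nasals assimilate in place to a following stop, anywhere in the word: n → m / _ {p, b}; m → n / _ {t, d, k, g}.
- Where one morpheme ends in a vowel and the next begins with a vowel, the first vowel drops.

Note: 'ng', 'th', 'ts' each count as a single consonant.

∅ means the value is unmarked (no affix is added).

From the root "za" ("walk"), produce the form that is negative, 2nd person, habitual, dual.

zatsuwnva

Attach person 2nd person -tsuw (after vowel 'a') → zatsuw.
Attach polarity negative -n → zatsuwn.
number = dual: zero marking, form stays zatsuwn.
Attach aspect habitual -va → zatsuwnva.
Nasal assimilation: no change.
Vowel deletion: no change.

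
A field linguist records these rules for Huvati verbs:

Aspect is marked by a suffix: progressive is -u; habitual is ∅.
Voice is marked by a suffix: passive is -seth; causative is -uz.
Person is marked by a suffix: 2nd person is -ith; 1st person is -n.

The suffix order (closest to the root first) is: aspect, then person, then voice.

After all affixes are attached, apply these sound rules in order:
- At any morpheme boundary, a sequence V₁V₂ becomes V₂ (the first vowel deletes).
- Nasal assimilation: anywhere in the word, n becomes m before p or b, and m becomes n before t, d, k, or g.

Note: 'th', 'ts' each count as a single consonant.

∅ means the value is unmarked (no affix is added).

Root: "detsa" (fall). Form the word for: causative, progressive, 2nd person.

Attach aspect progressive -u → detsau.
Attach person 2nd person -ith → detsauith.
Attach voice causative -uz → detsauithuz.
Apply vowel deletion: detsauithuz → detsithuz.
Nasal assimilation: no change.

detsithuz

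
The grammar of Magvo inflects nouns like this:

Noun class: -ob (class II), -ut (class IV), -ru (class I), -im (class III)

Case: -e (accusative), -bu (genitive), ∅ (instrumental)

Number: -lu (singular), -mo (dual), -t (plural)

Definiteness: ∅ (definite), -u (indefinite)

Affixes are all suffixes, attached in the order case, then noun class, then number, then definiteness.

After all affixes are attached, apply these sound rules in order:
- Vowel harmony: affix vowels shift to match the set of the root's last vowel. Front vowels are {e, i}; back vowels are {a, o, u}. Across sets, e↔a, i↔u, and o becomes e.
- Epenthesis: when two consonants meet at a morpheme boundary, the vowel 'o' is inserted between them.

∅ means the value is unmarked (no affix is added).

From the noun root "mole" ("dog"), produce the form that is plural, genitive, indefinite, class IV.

Attach case genitive -bu → molebu.
Attach noun class class IV -ut → molebuut.
Attach number plural -t → molebuutt.
Attach definiteness indefinite -u → molebuuttu.
Apply vowel harmony: molebuuttu → molebiitti.
Apply epenthesis: molebiitti → molebiitoti.

molebiitoti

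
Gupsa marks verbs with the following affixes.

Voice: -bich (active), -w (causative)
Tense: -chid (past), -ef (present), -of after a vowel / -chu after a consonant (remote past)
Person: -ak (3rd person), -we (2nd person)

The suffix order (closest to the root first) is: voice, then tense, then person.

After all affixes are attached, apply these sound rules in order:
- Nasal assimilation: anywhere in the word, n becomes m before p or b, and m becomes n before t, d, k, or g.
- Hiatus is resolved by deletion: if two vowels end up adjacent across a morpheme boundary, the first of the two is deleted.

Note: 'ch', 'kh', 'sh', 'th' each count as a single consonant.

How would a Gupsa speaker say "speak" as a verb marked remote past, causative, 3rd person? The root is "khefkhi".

Attach voice causative -w → khefkhiw.
Attach tense remote past -chu (after consonant 'w') → khefkhiwchu.
Attach person 3rd person -ak → khefkhiwchuak.
Nasal assimilation: no change.
Apply vowel deletion: khefkhiwchuak → khefkhiwchak.

khefkhiwchak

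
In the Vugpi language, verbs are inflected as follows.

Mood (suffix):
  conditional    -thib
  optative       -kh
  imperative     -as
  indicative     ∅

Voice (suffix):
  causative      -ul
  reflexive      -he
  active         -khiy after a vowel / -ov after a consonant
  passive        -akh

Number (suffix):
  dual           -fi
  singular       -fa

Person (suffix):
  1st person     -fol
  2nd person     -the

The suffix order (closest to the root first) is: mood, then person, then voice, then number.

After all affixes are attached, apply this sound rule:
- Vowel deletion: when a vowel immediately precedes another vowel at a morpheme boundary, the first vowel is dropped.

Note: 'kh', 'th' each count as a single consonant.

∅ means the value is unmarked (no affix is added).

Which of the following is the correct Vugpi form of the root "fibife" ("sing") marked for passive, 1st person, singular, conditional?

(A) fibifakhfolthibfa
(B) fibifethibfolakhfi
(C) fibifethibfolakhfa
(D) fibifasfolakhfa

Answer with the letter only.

C

Attach mood conditional -thib → fibifethib.
Attach person 1st person -fol → fibifethibfol.
Attach voice passive -akh → fibifethibfolakh.
Attach number singular -fa → fibifethibfolakhfa.
Vowel deletion: no change.
So the correct form is fibifethibfolakhfa, option (C).
(A) fibifakhfolthibfa is wrong: it has the affixes in the wrong order.
(D) fibifasfolakhfa is wrong: it uses imperative instead of conditional for mood.
(B) fibifethibfolakhfi is wrong: it uses dual instead of singular for number.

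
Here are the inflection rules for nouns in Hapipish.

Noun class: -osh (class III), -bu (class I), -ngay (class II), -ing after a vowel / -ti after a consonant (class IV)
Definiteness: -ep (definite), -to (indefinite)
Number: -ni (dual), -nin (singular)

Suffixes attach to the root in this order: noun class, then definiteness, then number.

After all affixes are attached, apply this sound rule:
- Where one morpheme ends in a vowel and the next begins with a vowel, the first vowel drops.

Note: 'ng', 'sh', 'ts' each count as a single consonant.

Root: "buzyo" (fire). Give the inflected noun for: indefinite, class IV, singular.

buzyingtonin

Attach noun class class IV -ing (after vowel 'o') → buzyoing.
Attach definiteness indefinite -to → buzyoingto.
Attach number singular -nin → buzyoingtonin.
Apply vowel deletion: buzyoingtonin → buzyingtonin.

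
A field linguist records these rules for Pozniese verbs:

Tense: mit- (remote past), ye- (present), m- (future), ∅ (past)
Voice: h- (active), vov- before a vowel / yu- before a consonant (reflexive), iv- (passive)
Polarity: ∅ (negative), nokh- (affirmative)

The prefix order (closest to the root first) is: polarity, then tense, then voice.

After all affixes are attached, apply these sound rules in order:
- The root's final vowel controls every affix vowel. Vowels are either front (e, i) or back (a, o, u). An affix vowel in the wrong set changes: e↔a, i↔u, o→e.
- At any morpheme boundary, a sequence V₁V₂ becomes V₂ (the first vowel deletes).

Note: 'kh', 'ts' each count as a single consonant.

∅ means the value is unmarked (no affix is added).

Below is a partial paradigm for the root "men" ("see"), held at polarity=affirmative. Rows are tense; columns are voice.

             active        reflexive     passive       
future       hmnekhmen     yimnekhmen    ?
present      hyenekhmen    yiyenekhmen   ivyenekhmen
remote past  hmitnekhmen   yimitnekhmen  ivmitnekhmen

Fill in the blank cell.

ivmnekhmen

Attach polarity affirmative nokh- → nokhmen.
Attach tense future m- → mnokhmen.
Attach voice passive iv- → ivmnokhmen.
Apply vowel harmony: ivmnokhmen → ivmnekhmen.
Vowel deletion: no change.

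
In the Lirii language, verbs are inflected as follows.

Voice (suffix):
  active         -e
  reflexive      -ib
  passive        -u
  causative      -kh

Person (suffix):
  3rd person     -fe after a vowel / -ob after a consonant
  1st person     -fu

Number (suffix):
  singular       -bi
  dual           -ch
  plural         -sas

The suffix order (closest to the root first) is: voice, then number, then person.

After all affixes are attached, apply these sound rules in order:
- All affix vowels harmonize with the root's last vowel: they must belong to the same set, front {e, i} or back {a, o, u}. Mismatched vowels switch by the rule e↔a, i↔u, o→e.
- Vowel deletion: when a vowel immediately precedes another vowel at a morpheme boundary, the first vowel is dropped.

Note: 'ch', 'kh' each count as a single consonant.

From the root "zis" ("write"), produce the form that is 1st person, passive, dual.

zisichfi

Attach voice passive -u → zisu.
Attach number dual -ch → zisuch.
Attach person 1st person -fu → zisuchfu.
Apply vowel harmony: zisuchfu → zisichfi.
Vowel deletion: no change.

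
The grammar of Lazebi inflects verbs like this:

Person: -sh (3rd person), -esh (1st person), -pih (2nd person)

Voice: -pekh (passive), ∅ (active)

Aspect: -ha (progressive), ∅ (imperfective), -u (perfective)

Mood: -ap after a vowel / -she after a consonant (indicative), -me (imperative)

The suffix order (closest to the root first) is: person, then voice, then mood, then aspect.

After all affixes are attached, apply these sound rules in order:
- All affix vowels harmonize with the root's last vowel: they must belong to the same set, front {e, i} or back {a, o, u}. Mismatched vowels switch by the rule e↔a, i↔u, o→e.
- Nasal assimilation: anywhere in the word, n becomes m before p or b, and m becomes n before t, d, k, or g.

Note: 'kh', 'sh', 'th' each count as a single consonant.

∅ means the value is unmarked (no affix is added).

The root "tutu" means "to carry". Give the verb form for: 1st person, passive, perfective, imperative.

Attach person 1st person -esh → tutuesh.
Attach voice passive -pekh → tutueshpekh.
Attach mood imperative -me → tutueshpekhme.
Attach aspect perfective -u → tutueshpekhmeu.
Apply vowel harmony: tutueshpekhmeu → tutuashpakhmau.
Nasal assimilation: no change.

tutuashpakhmau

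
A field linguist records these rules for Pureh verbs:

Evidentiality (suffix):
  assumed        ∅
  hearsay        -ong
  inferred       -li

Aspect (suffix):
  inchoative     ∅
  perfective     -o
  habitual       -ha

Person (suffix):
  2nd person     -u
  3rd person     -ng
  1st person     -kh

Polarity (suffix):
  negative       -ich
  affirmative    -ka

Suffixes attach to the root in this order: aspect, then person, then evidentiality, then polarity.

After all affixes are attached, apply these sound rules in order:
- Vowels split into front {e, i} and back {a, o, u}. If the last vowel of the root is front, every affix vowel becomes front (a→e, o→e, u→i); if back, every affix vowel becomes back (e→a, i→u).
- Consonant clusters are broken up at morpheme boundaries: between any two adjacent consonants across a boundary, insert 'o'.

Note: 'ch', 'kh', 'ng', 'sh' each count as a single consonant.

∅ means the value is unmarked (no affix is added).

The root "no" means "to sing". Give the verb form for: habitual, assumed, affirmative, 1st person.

nohakhoka

Attach aspect habitual -ha → noha.
Attach person 1st person -kh → nohakh.
evidentiality = assumed: zero marking, form stays nohakh.
Attach polarity affirmative -ka → nohakhka.
Vowel harmony: no change.
Apply epenthesis: nohakhka → nohakhoka.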